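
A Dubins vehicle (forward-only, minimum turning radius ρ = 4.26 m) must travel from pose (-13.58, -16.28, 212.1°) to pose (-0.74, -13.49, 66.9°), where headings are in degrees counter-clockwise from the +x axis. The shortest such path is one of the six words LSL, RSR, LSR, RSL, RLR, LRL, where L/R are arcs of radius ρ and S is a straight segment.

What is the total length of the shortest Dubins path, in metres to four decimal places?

Let ψ = atan2(Δy, Δx) = atan2(2.79, 12.84) = 12.2592° be the start→goal bearing.
Normalize: d = |goal − start| / ρ = 13.139623/4.26 = 3.084419, α = (θ_start − ψ) mod 360° = 199.8408° = 3.487880 rad, β = (θ_goal − ψ) mod 360° = 54.6408° = 0.953662 rad.
Common terms: sin α = -0.339408, cos α = -0.940639, sin β = 0.815540, cos β = 0.578701, cos(α−β) = -0.821149, d² = 9.513638. Work in radians in the unit-radius frame; every candidate has L = ρ·(t + p + q).
LSL: p² = 2 + d² − 2cos(α−β) + 2d(sin α − sin β) = 6.031253; p = √p² = 2.455861; φ = atan2(cos β − cos α, d + sin α − sin β) = 0.667035 rad; t = (φ − α) mod 2π = 3.462340 rad, q = (β − φ) mod 2π = 0.286627 rad → L = 4.26·(3.462340 + 2.455861 + 0.286627) = 4.26·6.204828 = 26.432568 m
RSR: p² = 2 + d² − 2cos(α−β) + 2d(sin β − sin α) = 20.280620; p = √p² = 4.503401; φ = atan2(cos α − cos β, d − sin α + sin β) = -0.344128 rad; t = (α − φ) mod 2π = 3.832008 rad, q = (φ − β) mod 2π = 4.985395 rad → L = 4.26·(3.832008 + 4.503401 + 4.985395) = 4.26·13.320804 = 56.746626 m
LSR: p² = d² − 2 + 2cos(α−β) + 2d(sin α + sin β) = 8.808523; p = √p² = 2.967916; φ = atan2(−cos α − cos β, d + sin α + sin β) − atan2(−2, p) = 0.694280 rad; t = (φ − α) mod 2π = 3.489586 rad, q = (φ − β) mod 2π = 6.023804 rad → L = 4.26·(3.489586 + 2.967916 + 6.023804) = 4.26·12.481305 = 53.170358 m
RSL: p² = d² − 2 + 2cos(α−β) − 2d(sin α + sin β) = 2.934157; p = √p² = 1.712938; φ = atan2(cos α + cos β, d − sin α − sin β) − atan2(2, p) = -1.000443 rad; t = (α − φ) mod 2π = 4.488323 rad, q = (β − φ) mod 2π = 1.954105 rad → L = 4.26·(4.488323 + 1.712938 + 1.954105) = 4.26·8.155365 = 34.741856 m
RLR: c = (6 − d² + 2cos(α−β) + 2d(sin α − sin β))/8 = -1.535077, |c| > 1 → infeasible
LRL: c = (6 − d² + 2cos(α−β) − 2d(sin α − sin β))/8 = 0.246093; p = 2π − arccos c = 4.961037 rad; φ = atan2(cos β − cos α, d + sin α − sin β) = 0.667035 rad; t = (φ − α + p/2) mod 2π = 5.942858 rad, q = (β − α − t + p) mod 2π = 2.767145 rad → L = 4.26·(5.942858 + 4.961037 + 2.767145) = 4.26·13.671040 = 58.238632 m
Shortest: LSL with L = 26.432568 m ≈ 26.4326 m

26.4326 m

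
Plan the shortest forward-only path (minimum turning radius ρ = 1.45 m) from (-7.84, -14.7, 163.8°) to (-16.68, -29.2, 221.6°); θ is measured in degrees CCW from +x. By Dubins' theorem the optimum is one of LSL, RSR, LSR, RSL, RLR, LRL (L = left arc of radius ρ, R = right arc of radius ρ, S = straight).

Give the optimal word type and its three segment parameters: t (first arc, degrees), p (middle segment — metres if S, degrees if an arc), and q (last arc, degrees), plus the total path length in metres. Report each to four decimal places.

Let ψ = atan2(Δy, Δx) = atan2(-14.50, -8.84) = -121.3688° be the start→goal bearing.
Normalize: d = |goal − start| / ρ = 16.982214/1.45 = 11.711872, α = (θ_start − ψ) mod 360° = 285.1688° = 4.977134 rad, β = (θ_goal − ψ) mod 360° = 342.9688° = 5.985935 rad.
Common terms: sin α = -0.965159, cos α = 0.261663, sin β = -0.292893, cos β = 0.956145, cos(α−β) = 0.532876, d² = 137.167943. Work in radians in the unit-radius frame; every candidate has L = ρ·(t + p + q).
LSL: p² = 2 + d² − 2cos(α−β) + 2d(sin α − sin β) = 122.355190; p = √p² = 11.061428; φ = atan2(cos β − cos α, d + sin α − sin β) = 0.062825 rad; t = (φ − α) mod 2π = 1.368876 rad, q = (β − φ) mod 2π = 5.923109 rad → L = 1.45·(1.368876 + 11.061428 + 5.923109) = 1.45·18.353414 = 26.612450 m
RSR: p² = 2 + d² − 2cos(α−β) + 2d(sin β − sin α) = 153.849191; p = √p² = 12.403596; φ = atan2(cos α − cos β, d − sin α + sin β) = -0.056020 rad; t = (α − φ) mod 2π = 5.033154 rad, q = (φ − β) mod 2π = 0.241231 rad → L = 1.45·(5.033154 + 12.403596 + 0.241231) = 1.45·17.677981 = 25.633072 m
LSR: p² = d² − 2 + 2cos(α−β) + 2d(sin α + sin β) = 106.765414; p = √p² = 10.332735; φ = atan2(−cos α − cos β, d + sin α + sin β) − atan2(−2, p) = 0.075224 rad; t = (φ − α) mod 2π = 1.381275 rad, q = (φ − β) mod 2π = 0.372475 rad → L = 1.45·(1.381275 + 10.332735 + 0.372475) = 1.45·12.086484 = 17.525402 m
RSL: p² = d² − 2 + 2cos(α−β) − 2d(sin α + sin β) = 165.701977; p = √p² = 12.872528; φ = atan2(cos α + cos β, d − sin α − sin β) − atan2(2, p) = -0.060517 rad; t = (α − φ) mod 2π = 5.037651 rad, q = (β − φ) mod 2π = 6.046452 rad → L = 1.45·(5.037651 + 12.872528 + 6.046452) = 1.45·23.956631 = 34.737115 m
RLR: c = (6 − d² + 2cos(α−β) + 2d(sin α − sin β))/8 = -18.231149, |c| > 1 → infeasible
LRL: c = (6 − d² + 2cos(α−β) − 2d(sin α − sin β))/8 = -14.294399, |c| > 1 → infeasible
Shortest: LSR with L = 17.525402 m ≈ 17.5254 m
Convert LSR to answer units (arcs ×180/π): t = 1.381275·180/π = 79.1412°, p = ρ·p = 1.45·10.332735 = 14.9825 m, q = 0.372475·180/π = 21.3412°, L = 17.5254 m.

LSR: t = 79.1412°, p = 14.9825 m, q = 21.3412°, L = 17.5254 m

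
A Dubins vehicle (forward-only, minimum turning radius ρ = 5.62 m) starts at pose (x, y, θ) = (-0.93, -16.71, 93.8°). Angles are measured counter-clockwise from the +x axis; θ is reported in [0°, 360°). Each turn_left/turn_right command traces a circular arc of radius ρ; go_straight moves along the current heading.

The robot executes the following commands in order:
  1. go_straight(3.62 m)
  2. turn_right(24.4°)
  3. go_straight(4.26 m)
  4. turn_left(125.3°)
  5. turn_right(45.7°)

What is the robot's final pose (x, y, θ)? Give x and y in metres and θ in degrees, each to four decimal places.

set_pose: (x, y, θ) = (-0.9300, -16.7100, 93.8000°), ρ = 5.62
go_straight(3.62): x += 3.62·cos θ, y += 3.62·sin θ → (-1.1699, -13.0980, 93.8000°)
turn_right(24.4°): centre at ρ to the right, rotate −24.4° → (-0.8229, -10.7481, 69.4000°)
go_straight(4.26): x += 4.26·cos θ, y += 4.26·sin θ → (0.6759, -6.7605, 69.4000°)
turn_left(125.3°): centre at ρ to the left, rotate +125.3° → (-6.0109, 0.6529, 194.7000°)
turn_right(45.7°): centre at ρ to the right, rotate −45.7° → (-10.3315, 1.2716, 149.0000°)

(-10.3315, 1.2716, 149.0000°)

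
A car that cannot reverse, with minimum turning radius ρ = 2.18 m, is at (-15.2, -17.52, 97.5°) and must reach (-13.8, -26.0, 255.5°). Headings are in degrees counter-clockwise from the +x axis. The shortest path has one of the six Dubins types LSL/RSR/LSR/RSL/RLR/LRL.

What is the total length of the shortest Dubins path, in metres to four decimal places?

Let ψ = atan2(Δy, Δx) = atan2(-8.48, 1.40) = -80.6254° be the start→goal bearing.
Normalize: d = |goal − start| / ρ = 8.594789/2.18 = 3.942564, α = (θ_start − ψ) mod 360° = 178.1254° = 3.108874 rad, β = (θ_goal − ψ) mod 360° = 336.1254° = 5.866494 rad.
Common terms: sin α = 0.032713, cos α = -0.999465, sin β = -0.404737, cos β = 0.914433, cos(α−β) = -0.927184, d² = 15.543809. Work in radians in the unit-radius frame; every candidate has L = ρ·(t + p + q).
LSL: p² = 2 + d² − 2cos(α−β) + 2d(sin α − sin β) = 22.847526; p = √p² = 4.779909; φ = atan2(cos β − cos α, d + sin α − sin β) = 0.411958 rad; t = (φ − α) mod 2π = 3.586270 rad, q = (β − φ) mod 2π = 5.454536 rad → L = 2.18·(3.586270 + 4.779909 + 5.454536) = 2.18·13.820714 = 30.129157 m
RSR: p² = 2 + d² − 2cos(α−β) + 2d(sin β − sin α) = 15.948829; p = √p² = 3.993598; φ = atan2(cos α − cos β, d − sin α + sin β) = -0.499790 rad; t = (α − φ) mod 2π = 3.608664 rad, q = (φ − β) mod 2π = 6.200086 rad → L = 2.18·(3.608664 + 3.993598 + 6.200086) = 2.18·13.802349 = 30.089121 m
LSR: p² = d² − 2 + 2cos(α−β) + 2d(sin α + sin β) = 8.755984; p = √p² = 2.959051; φ = atan2(−cos α − cos β, d + sin α + sin β) − atan2(−2, p) = 0.618173 rad; t = (φ − α) mod 2π = 3.792484 rad, q = (φ − β) mod 2π = 1.034864 rad → L = 2.18·(3.792484 + 2.959051 + 1.034864) = 2.18·7.786399 = 16.974350 m
RSL: p² = d² − 2 + 2cos(α−β) − 2d(sin α + sin β) = 14.622899; p = √p² = 3.823990; φ = atan2(cos α + cos β, d − sin α − sin β) − atan2(2, p) = -0.501594 rad; t = (α − φ) mod 2π = 3.610468 rad, q = (β − φ) mod 2π = 0.084903 rad → L = 2.18·(3.610468 + 3.823990 + 0.084903) = 2.18·7.519361 = 16.392207 m
RLR: c = (6 − d² + 2cos(α−β) + 2d(sin α − sin β))/8 = -0.993604; p = 2π − arccos c = 3.254758 rad; φ = atan2(cos α − cos β, d − sin α + sin β) = -0.499790 rad; t = (α − φ + p/2) mod 2π = 5.236043 rad, q = (α − β − t + p) mod 2π = 1.544280 rad → L = 2.18·(5.236043 + 3.254758 + 1.544280) = 2.18·10.035082 = 21.876479 m
LRL: c = (6 − d² + 2cos(α−β) − 2d(sin α − sin β))/8 = -1.855941, |c| > 1 → infeasible
Shortest: RSL with L = 16.392207 m ≈ 16.3922 m

16.3922 m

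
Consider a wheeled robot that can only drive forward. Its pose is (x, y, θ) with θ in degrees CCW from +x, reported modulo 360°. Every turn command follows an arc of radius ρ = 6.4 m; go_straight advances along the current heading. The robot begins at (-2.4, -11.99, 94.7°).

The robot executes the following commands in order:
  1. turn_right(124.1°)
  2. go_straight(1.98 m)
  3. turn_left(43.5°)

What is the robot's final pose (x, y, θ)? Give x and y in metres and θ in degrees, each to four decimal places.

(13.5462, -7.4932, 14.1000°)

set_pose: (x, y, θ) = (-2.4000, -11.9900, 94.7000°), ρ = 6.4
turn_right(124.1°): centre at ρ to the right, rotate −124.1° → (7.1203, -5.8898, -29.4000° ≡ 330.6000°)
go_straight(1.98): x += 1.98·cos θ, y += 1.98·sin θ → (8.8453, -6.8618, 330.6000°)
turn_left(43.5°): centre at ρ to the left, rotate +43.5° → (13.5462, -7.4932, 374.1000° ≡ 14.1000°)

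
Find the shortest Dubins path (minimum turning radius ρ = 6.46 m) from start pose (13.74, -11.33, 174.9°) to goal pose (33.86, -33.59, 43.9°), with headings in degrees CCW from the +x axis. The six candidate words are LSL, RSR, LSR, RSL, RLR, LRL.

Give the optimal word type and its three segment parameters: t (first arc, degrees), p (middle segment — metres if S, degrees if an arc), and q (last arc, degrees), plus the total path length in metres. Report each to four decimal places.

Let ψ = atan2(Δy, Δx) = atan2(-22.26, 20.12) = -47.8907° be the start→goal bearing.
Normalize: d = |goal − start| / ρ = 30.005366/6.46 = 4.644794, α = (θ_start − ψ) mod 360° = 222.7907° = 3.888432 rad, β = (θ_goal − ψ) mod 360° = 91.7907° = 1.602050 rad.
Common terms: sin α = -0.679323, cos α = -0.733840, sin β = 0.999512, cos β = -0.031249, cos(α−β) = -0.656059, d² = 21.574107. Work in radians in the unit-radius frame; every candidate has L = ρ·(t + p + q).
LSL: p² = 2 + d² − 2cos(α−β) + 2d(sin α − sin β) = 9.290549; p = √p² = 3.048040; φ = atan2(cos β − cos α, d + sin α − sin β) = 0.232597 rad; t = (φ − α) mod 2π = 2.627351 rad, q = (β − φ) mod 2π = 1.369453 rad → L = 6.46·(2.627351 + 3.048040 + 1.369453) = 6.46·7.044844 = 45.509693 m
RSR: p² = 2 + d² − 2cos(α−β) + 2d(sin β − sin α) = 40.481901; p = √p² = 6.362539; φ = atan2(cos α − cos β, d − sin α + sin β) = -0.110652 rad; t = (α − φ) mod 2π = 3.999084 rad, q = (φ − β) mod 2π = 4.570483 rad → L = 6.46·(3.999084 + 6.362539 + 4.570483) = 6.46·14.932106 = 96.461402 m
LSR: p² = d² − 2 + 2cos(α−β) + 2d(sin α + sin β) = 21.236414; p = √p² = 4.608298; φ = atan2(−cos α − cos β, d + sin α + sin β) − atan2(−2, p) = 0.562363 rad; t = (φ − α) mod 2π = 2.957117 rad, q = (φ − β) mod 2π = 5.243498 rad → L = 6.46·(2.957117 + 4.608298 + 5.243498) = 6.46·12.808913 = 82.745578 m
RSL: p² = d² − 2 + 2cos(α−β) − 2d(sin α + sin β) = 15.287564; p = √p² = 3.909931; φ = atan2(cos α + cos β, d − sin α − sin β) − atan2(2, p) = -0.647923 rad; t = (α − φ) mod 2π = 4.536355 rad, q = (β − φ) mod 2π = 2.249973 rad → L = 6.46·(4.536355 + 3.909931 + 2.249973) = 6.46·10.696259 = 69.097835 m
RLR: c = (6 − d² + 2cos(α−β) + 2d(sin α − sin β))/8 = -4.060238, |c| > 1 → infeasible
LRL: c = (6 − d² + 2cos(α−β) − 2d(sin α − sin β))/8 = -0.161319; p = 2π − arccos c = 4.550362 rad; φ = atan2(cos β − cos α, d + sin α − sin β) = 0.232597 rad; t = (φ − α + p/2) mod 2π = 4.902532 rad, q = (β − α − t + p) mod 2π = 3.644634 rad → L = 6.46·(4.902532 + 4.550362 + 3.644634) = 6.46·13.097529 = 84.610035 m
Shortest: LSL with L = 45.509693 m ≈ 45.5097 m
Convert LSL to answer units (arcs ×180/π): t = 2.627351·180/π = 150.5361°, p = ρ·p = 6.46·3.048040 = 19.6903 m, q = 1.369453·180/π = 78.4639°, L = 45.5097 m.

LSL: t = 150.5361°, p = 19.6903 m, q = 78.4639°, L = 45.5097 m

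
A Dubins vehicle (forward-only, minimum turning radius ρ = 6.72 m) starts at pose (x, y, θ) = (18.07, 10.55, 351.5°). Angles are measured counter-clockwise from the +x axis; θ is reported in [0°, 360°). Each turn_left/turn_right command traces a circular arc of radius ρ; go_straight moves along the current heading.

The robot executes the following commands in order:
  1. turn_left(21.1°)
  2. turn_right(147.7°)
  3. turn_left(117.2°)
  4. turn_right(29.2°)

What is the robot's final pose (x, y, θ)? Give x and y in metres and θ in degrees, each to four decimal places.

(32.2739, -13.6552, 312.9000°)

set_pose: (x, y, θ) = (18.0700, 10.5500, 351.5000°), ρ = 6.72
turn_left(21.1°): centre at ρ to the left, rotate +21.1° → (20.5292, 10.6380, 372.6000° ≡ 12.6000°)
turn_right(147.7°): centre at ρ to the right, rotate −147.7° → (26.7386, -0.6802, -135.1000° ≡ 224.9000°)
turn_left(117.2°): centre at ρ to the left, rotate +117.2° → (29.4166, -11.8349, 342.1000°)
turn_right(29.2°): centre at ρ to the right, rotate −29.2° → (32.2739, -13.6552, 312.9000°)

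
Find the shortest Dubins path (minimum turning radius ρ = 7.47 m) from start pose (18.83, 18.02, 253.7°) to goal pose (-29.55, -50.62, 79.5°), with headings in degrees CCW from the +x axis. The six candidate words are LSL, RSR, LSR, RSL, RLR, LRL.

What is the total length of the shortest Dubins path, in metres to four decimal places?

102.3668 m

Let ψ = atan2(Δy, Δx) = atan2(-68.64, -48.38) = -125.1776° be the start→goal bearing.
Normalize: d = |goal − start| / ρ = 83.976628/7.47 = 11.241851, α = (θ_start − ψ) mod 360° = 18.8776° = 0.329476 rad, β = (θ_goal − ψ) mod 360° = 204.6776° = 3.572298 rad.
Common terms: sin α = 0.323547, cos α = 0.946212, sin β = -0.417512, cos β = -0.908672, cos(α−β) = -0.994881, d² = 126.379216. Work in radians in the unit-radius frame; every candidate has L = ρ·(t + p + q).
LSL: p² = 2 + d² − 2cos(α−β) + 2d(sin α − sin β) = 147.030729; p = √p² = 12.125623; φ = atan2(cos β − cos α, d + sin α − sin β) = -0.153575 rad; t = (φ − α) mod 2π = 5.800134 rad, q = (β − φ) mod 2π = 3.725873 rad → L = 7.47·(5.800134 + 12.125623 + 3.725873) = 7.47·21.651630 = 161.737675 m
RSR: p² = 2 + d² − 2cos(α−β) + 2d(sin β − sin α) = 113.707226; p = √p² = 10.663359; φ = atan2(cos α − cos β, d − sin α + sin β) = 0.174839 rad; t = (α − φ) mod 2π = 0.154637 rad, q = (φ − β) mod 2π = 2.885726 rad → L = 7.47·(0.154637 + 10.663359 + 2.885726) = 7.47·13.703723 = 102.366808 m
LSR: p² = d² − 2 + 2cos(α−β) + 2d(sin α + sin β) = 120.276788; p = √p² = 10.967077; φ = atan2(−cos α − cos β, d + sin α + sin β) − atan2(−2, p) = 0.177014 rad; t = (φ − α) mod 2π = 6.130723 rad, q = (φ − β) mod 2π = 2.887902 rad → L = 7.47·(6.130723 + 10.967077 + 2.887902) = 7.47·19.985703 = 149.293199 m
RSL: p² = d² − 2 + 2cos(α−β) − 2d(sin α + sin β) = 124.502121; p = √p² = 11.158052; φ = atan2(cos α + cos β, d − sin α − sin β) − atan2(2, p) = -0.174048 rad; t = (α − φ) mod 2π = 0.503524 rad, q = (β − φ) mod 2π = 3.746346 rad → L = 7.47·(0.503524 + 11.158052 + 3.746346) = 7.47·15.407921 = 115.097172 m
RLR: c = (6 − d² + 2cos(α−β) + 2d(sin α − sin β))/8 = -13.213403, |c| > 1 → infeasible
LRL: c = (6 − d² + 2cos(α−β) − 2d(sin α − sin β))/8 = -17.378841, |c| > 1 → infeasible
Shortest: RSR with L = 102.366808 m ≈ 102.3668 m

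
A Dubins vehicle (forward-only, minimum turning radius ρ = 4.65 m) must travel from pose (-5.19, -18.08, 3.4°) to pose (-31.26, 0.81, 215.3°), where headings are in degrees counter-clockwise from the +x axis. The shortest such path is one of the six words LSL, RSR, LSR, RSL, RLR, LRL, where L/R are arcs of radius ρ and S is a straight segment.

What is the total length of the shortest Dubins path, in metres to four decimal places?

42.5589 m

Let ψ = atan2(Δy, Δx) = atan2(18.89, -26.07) = 144.0734° be the start→goal bearing.
Normalize: d = |goal − start| / ρ = 32.194363/4.65 = 6.923519, α = (θ_start − ψ) mod 360° = 219.3266° = 3.827972 rad, β = (θ_goal − ψ) mod 360° = 71.2266° = 1.243139 rad.
Common terms: sin α = -0.633740, cos α = -0.773546, sin β = 0.946799, cos β = 0.321826, cos(α−β) = -0.848972, d² = 47.935114. Work in radians in the unit-radius frame; every candidate has L = ρ·(t + p + q).
LSL: p² = 2 + d² − 2cos(α−β) + 2d(sin α − sin β) = 29.747270; p = √p² = 5.454106; φ = atan2(cos β − cos α, d + sin α − sin β) = 0.202210 rad; t = (φ − α) mod 2π = 2.657423 rad, q = (β − φ) mod 2π = 1.040930 rad → L = 4.65·(2.657423 + 5.454106 + 1.040930) = 4.65·9.152458 = 42.558932 m
RSR: p² = 2 + d² − 2cos(α−β) + 2d(sin β − sin α) = 73.518844; p = √p² = 8.574313; φ = atan2(cos α − cos β, d − sin α + sin β) = -0.128100 rad; t = (α − φ) mod 2π = 3.956072 rad, q = (φ − β) mod 2π = 4.911946 rad → L = 4.65·(3.956072 + 8.574313 + 4.911946) = 4.65·17.442331 = 81.106839 m
LSR: p² = d² − 2 + 2cos(α−β) + 2d(sin α + sin β) = 48.572104; p = √p² = 6.969369; φ = atan2(−cos α − cos β, d + sin α + sin β) − atan2(−2, p) = 0.341801 rad; t = (φ − α) mod 2π = 2.797015 rad, q = (φ − β) mod 2π = 5.381847 rad → L = 4.65·(2.797015 + 6.969369 + 5.381847) = 4.65·15.148231 = 70.439274 m
RSL: p² = d² − 2 + 2cos(α−β) − 2d(sin α + sin β) = 39.902237; p = √p² = 6.316822; φ = atan2(cos α + cos β, d − sin α − sin β) − atan2(2, p) = -0.374857 rad; t = (α − φ) mod 2π = 4.202829 rad, q = (β − φ) mod 2π = 1.617996 rad → L = 4.65·(4.202829 + 6.316822 + 1.617996) = 4.65·12.137647 = 56.440060 m
RLR: c = (6 − d² + 2cos(α−β) + 2d(sin α − sin β))/8 = -8.189856, |c| > 1 → infeasible
LRL: c = (6 − d² + 2cos(α−β) − 2d(sin α − sin β))/8 = -2.718409, |c| > 1 → infeasible
Shortest: LSL with L = 42.558932 m ≈ 42.5589 m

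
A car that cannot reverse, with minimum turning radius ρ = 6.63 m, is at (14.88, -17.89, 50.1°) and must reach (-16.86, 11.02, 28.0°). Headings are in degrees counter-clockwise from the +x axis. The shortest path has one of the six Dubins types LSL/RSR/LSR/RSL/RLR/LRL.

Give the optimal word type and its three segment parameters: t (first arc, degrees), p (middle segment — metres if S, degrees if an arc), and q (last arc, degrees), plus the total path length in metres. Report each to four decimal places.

LSR: t = 117.3951°, p = 27.0540 m, q = 139.4951°, L = 56.7801 m

Let ψ = atan2(Δy, Δx) = atan2(28.91, -31.74) = 137.6716° be the start→goal bearing.
Normalize: d = |goal − start| / ρ = 42.932688/6.63 = 6.475519, α = (θ_start − ψ) mod 360° = 272.4284° = 4.754773 rad, β = (θ_goal − ψ) mod 360° = 250.3284° = 4.369056 rad.
Common terms: sin α = -0.999102, cos α = 0.042372, sin β = -0.941638, cos β = -0.336628, cos(α−β) = 0.926529, d² = 41.932341. Work in radians in the unit-radius frame; every candidate has L = ρ·(t + p + q).
LSL: p² = 2 + d² − 2cos(α−β) + 2d(sin α − sin β) = 41.335064; p = √p² = 6.429235; φ = atan2(cos β − cos α, d + sin α − sin β) = -0.058984 rad; t = (φ − α) mod 2π = 1.469428 rad, q = (β − φ) mod 2π = 4.428039 rad → L = 6.63·(1.469428 + 6.429235 + 4.428039) = 6.63·12.326703 = 81.726038 m
RSR: p² = 2 + d² − 2cos(α−β) + 2d(sin β − sin α) = 42.823503; p = √p² = 6.543967; φ = atan2(cos α − cos β, d − sin α + sin β) = 0.057948 rad; t = (α − φ) mod 2π = 4.696825 rad, q = (φ − β) mod 2π = 1.972078 rad → L = 6.63·(4.696825 + 6.543967 + 1.972078) = 6.63·13.212870 = 87.601328 m
LSR: p² = d² − 2 + 2cos(α−β) + 2d(sin α + sin β) = 16.650806; p = √p² = 4.080540; φ = atan2(−cos α − cos β, d + sin α + sin β) − atan2(−2, p) = 0.520519 rad; t = (φ − α) mod 2π = 2.048931 rad, q = (φ − β) mod 2π = 2.434649 rad → L = 6.63·(2.048931 + 4.080540 + 2.434649) = 6.63·8.564120 = 56.780116 m
RSL: p² = d² − 2 + 2cos(α−β) − 2d(sin α + sin β) = 66.919990; p = √p² = 8.180464; φ = atan2(cos α + cos β, d − sin α − sin β) − atan2(2, p) = -0.274730 rad; t = (α − φ) mod 2π = 5.029503 rad, q = (β − φ) mod 2π = 4.643786 rad → L = 6.63·(5.029503 + 8.180464 + 4.643786) = 6.63·17.853753 = 118.370381 m
RLR: c = (6 − d² + 2cos(α−β) + 2d(sin α − sin β))/8 = -4.352938, |c| > 1 → infeasible
LRL: c = (6 − d² + 2cos(α−β) − 2d(sin α − sin β))/8 = -4.166883, |c| > 1 → infeasible
Shortest: LSR with L = 56.780116 m ≈ 56.7801 m
Convert LSR to answer units (arcs ×180/π): t = 2.048931·180/π = 117.3951°, p = ρ·p = 6.63·4.080540 = 27.0540 m, q = 2.434649·180/π = 139.4951°, L = 56.7801 m.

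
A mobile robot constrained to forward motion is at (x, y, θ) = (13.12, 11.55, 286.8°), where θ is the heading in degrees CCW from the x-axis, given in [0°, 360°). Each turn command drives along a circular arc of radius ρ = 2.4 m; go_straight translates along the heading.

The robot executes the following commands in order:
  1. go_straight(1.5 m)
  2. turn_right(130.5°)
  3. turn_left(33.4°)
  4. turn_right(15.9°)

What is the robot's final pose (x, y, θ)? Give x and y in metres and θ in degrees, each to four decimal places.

set_pose: (x, y, θ) = (13.1200, 11.5500, 286.8000°), ρ = 2.4
go_straight(1.5): x += 1.5·cos θ, y += 1.5·sin θ → (13.5535, 10.1140, 286.8000°)
turn_right(130.5°): centre at ρ to the right, rotate −130.5° → (10.2913, 7.2228, 156.3000°)
turn_left(33.4°): centre at ρ to the left, rotate +33.4° → (8.9223, 7.3909, 189.7000°)
turn_right(15.9°): centre at ρ to the right, rotate −15.9° → (8.2587, 7.3706, 173.8000°)

(8.2587, 7.3706, 173.8000°)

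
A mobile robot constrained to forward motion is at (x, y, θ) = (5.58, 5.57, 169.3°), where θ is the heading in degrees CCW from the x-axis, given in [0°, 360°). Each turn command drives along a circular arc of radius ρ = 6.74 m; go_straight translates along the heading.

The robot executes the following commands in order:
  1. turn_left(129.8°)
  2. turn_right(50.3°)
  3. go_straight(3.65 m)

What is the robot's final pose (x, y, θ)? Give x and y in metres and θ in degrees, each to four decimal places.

(-2.4859, -13.4489, 248.8000°)

set_pose: (x, y, θ) = (5.5800, 5.5700, 169.3000°), ρ = 6.74
turn_left(129.8°): centre at ρ to the left, rotate +129.8° → (-1.5606, -4.3307, 299.1000°)
turn_right(50.3°): centre at ρ to the right, rotate −50.3° → (-1.1660, -10.0460, 248.8000°)
go_straight(3.65): x += 3.65·cos θ, y += 3.65·sin θ → (-2.4859, -13.4489, 248.8000°)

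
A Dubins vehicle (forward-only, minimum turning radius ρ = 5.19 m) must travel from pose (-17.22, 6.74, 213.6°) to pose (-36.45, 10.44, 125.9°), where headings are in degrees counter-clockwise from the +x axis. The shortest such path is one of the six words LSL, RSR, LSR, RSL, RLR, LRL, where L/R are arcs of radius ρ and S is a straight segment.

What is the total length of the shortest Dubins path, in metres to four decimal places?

20.3365 m

Let ψ = atan2(Δy, Δx) = atan2(3.70, -19.23) = 169.1089° be the start→goal bearing.
Normalize: d = |goal − start| / ρ = 19.582719/5.19 = 3.773164, α = (θ_start − ψ) mod 360° = 44.4911° = 0.776515 rad, β = (θ_goal − ψ) mod 360° = 316.7911° = 5.529047 rad.
Common terms: sin α = 0.700798, cos α = 0.713360, sin β = -0.684661, cos β = 0.728862, cos(α−β) = 0.040132, d² = 14.236764. Work in radians in the unit-radius frame; every candidate has L = ρ·(t + p + q).
LSL: p² = 2 + d² − 2cos(α−β) + 2d(sin α − sin β) = 26.611626; p = √p² = 5.158646; φ = atan2(cos β − cos α, d + sin α − sin β) = 0.003005 rad; t = (φ − α) mod 2π = 5.509675 rad, q = (β − φ) mod 2π = 5.526042 rad → L = 5.19·(5.509675 + 5.158646 + 5.526042) = 5.19·16.194363 = 84.048742 m
RSR: p² = 2 + d² − 2cos(α−β) + 2d(sin β − sin α) = 5.701375; p = √p² = 2.387755; φ = atan2(cos α − cos β, d − sin α + sin β) = -0.006492 rad; t = (α − φ) mod 2π = 0.783008 rad, q = (φ − β) mod 2π = 0.747646 rad → L = 5.19·(0.783008 + 2.387755 + 0.747646) = 5.19·3.918409 = 20.336542 m
LSR: p² = d² − 2 + 2cos(α−β) + 2d(sin α + sin β) = 12.438802; p = √p² = 3.526869; φ = atan2(−cos α − cos β, d + sin α + sin β) − atan2(−2, p) = 0.152184 rad; t = (φ − α) mod 2π = 5.658854 rad, q = (φ − β) mod 2π = 0.906322 rad → L = 5.19·(5.658854 + 3.526869 + 0.906322) = 5.19·10.092045 = 52.377712 m
RSL: p² = d² − 2 + 2cos(α−β) − 2d(sin α + sin β) = 12.195253; p = √p² = 3.492170; φ = atan2(cos α + cos β, d − sin α − sin β) − atan2(2, p) = -0.153584 rad; t = (α − φ) mod 2π = 0.930100 rad, q = (β − φ) mod 2π = 5.682631 rad → L = 5.19·(0.930100 + 3.492170 + 5.682631) = 5.19·10.104901 = 52.444437 m
RLR: c = (6 − d² + 2cos(α−β) + 2d(sin α − sin β))/8 = 0.287328; p = 2π − arccos c = 5.003825 rad; φ = atan2(cos α − cos β, d − sin α + sin β) = -0.006492 rad; t = (α − φ + p/2) mod 2π = 3.284920 rad, q = (α − β − t + p) mod 2π = 3.249559 rad → L = 5.19·(3.284920 + 5.003825 + 3.249559) = 5.19·11.538304 = 59.883798 m
LRL: c = (6 − d² + 2cos(α−β) − 2d(sin α − sin β))/8 = -2.326453, |c| > 1 → infeasible
Shortest: RSR with L = 20.336542 m ≈ 20.3365 m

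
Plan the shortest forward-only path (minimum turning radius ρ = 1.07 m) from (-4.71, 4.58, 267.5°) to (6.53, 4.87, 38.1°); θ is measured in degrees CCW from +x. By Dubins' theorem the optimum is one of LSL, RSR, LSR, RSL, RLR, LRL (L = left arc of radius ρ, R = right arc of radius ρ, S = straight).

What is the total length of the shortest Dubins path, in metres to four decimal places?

12.0225 m

Let ψ = atan2(Δy, Δx) = atan2(0.29, 11.24) = 1.4779° be the start→goal bearing.
Normalize: d = |goal − start| / ρ = 11.243740/1.07 = 10.508169, α = (θ_start − ψ) mod 360° = 266.0221° = 4.642961 rad, β = (θ_goal − ψ) mod 360° = 36.6221° = 0.639175 rad.
Common terms: sin α = -0.997591, cos α = -0.069372, sin β = 0.596534, cos β = 0.802588, cos(α−β) = -0.650774, d² = 110.421609. Work in radians in the unit-radius frame; every candidate has L = ρ·(t + p + q).
LSL: p² = 2 + d² − 2cos(α−β) + 2d(sin α − sin β) = 80.220495; p = √p² = 8.956589; φ = atan2(cos β − cos α, d + sin α − sin β) = 0.097509 rad; t = (φ − α) mod 2π = 1.737733 rad, q = (β − φ) mod 2π = 0.541667 rad → L = 1.07·(1.737733 + 8.956589 + 0.541667) = 1.07·11.235989 = 12.022509 m
RSR: p² = 2 + d² − 2cos(α−β) + 2d(sin β − sin α) = 147.225820; p = √p² = 12.133665; φ = atan2(cos α − cos β, d − sin α + sin β) = -0.071925 rad; t = (α − φ) mod 2π = 4.714886 rad, q = (φ − β) mod 2π = 5.572085 rad → L = 1.07·(4.714886 + 12.133665 + 5.572085) = 1.07·22.420635 = 23.990080 m
LSR: p² = d² − 2 + 2cos(α−β) + 2d(sin α + sin β) = 98.691312; p = √p² = 9.934350; φ = atan2(−cos α − cos β, d + sin α + sin β) − atan2(−2, p) = 0.126248 rad; t = (φ − α) mod 2π = 1.766473 rad, q = (φ − β) mod 2π = 5.770258 rad → L = 1.07·(1.766473 + 9.934350 + 5.770258) = 1.07·17.471081 = 18.694057 m
RSL: p² = d² − 2 + 2cos(α−β) − 2d(sin α + sin β) = 115.548809; p = √p² = 10.749363; φ = atan2(cos α + cos β, d − sin α − sin β) − atan2(2, p) = -0.116844 rad; t = (α − φ) mod 2π = 4.759805 rad, q = (β − φ) mod 2π = 0.756020 rad → L = 1.07·(4.759805 + 10.749363 + 0.756020) = 1.07·16.265188 = 17.403751 m
RLR: c = (6 − d² + 2cos(α−β) + 2d(sin α − sin β))/8 = -17.403227, |c| > 1 → infeasible
LRL: c = (6 − d² + 2cos(α−β) − 2d(sin α − sin β))/8 = -9.027562, |c| > 1 → infeasible
Shortest: LSL with L = 12.022509 m ≈ 12.0225 m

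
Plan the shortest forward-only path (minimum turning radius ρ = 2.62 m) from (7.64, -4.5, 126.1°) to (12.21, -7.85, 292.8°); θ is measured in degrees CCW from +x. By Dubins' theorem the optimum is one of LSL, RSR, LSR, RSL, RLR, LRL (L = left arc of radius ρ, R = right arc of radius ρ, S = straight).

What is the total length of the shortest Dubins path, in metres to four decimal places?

14.8213 m

Let ψ = atan2(Δy, Δx) = atan2(-3.35, 4.57) = -36.2430° be the start→goal bearing.
Normalize: d = |goal − start| / ρ = 5.666339/2.62 = 2.162725, α = (θ_start − ψ) mod 360° = 162.3430° = 2.833419 rad, β = (θ_goal − ψ) mod 360° = 329.0430° = 5.742883 rad.
Common terms: sin α = 0.303319, cos α = -0.952889, sin β = -0.514395, cos β = 0.857553, cos(α−β) = -0.973179, d² = 4.677379. Work in radians in the unit-radius frame; every candidate has L = ρ·(t + p + q).
LSL: p² = 2 + d² − 2cos(α−β) + 2d(sin α − sin β) = 12.160716; p = √p² = 3.487222; φ = atan2(cos β − cos α, d + sin α − sin β) = 0.545873 rad; t = (φ − α) mod 2π = 3.995639 rad, q = (β − φ) mod 2π = 5.197010 rad → L = 2.62·(3.995639 + 3.487222 + 5.197010) = 2.62·12.679871 = 33.221262 m
RSR: p² = 2 + d² − 2cos(α−β) + 2d(sin β − sin α) = 5.086757; p = √p² = 2.255384; φ = atan2(cos α − cos β, d − sin α + sin β) = -0.931843 rad; t = (α − φ) mod 2π = 3.765262 rad, q = (φ − β) mod 2π = 5.891645 rad → L = 2.62·(3.765262 + 2.255384 + 5.891645) = 2.62·11.912291 = 31.210202 m
LSR: p² = d² − 2 + 2cos(α−β) + 2d(sin α + sin β) = -0.181980 < 0 → infeasible
RSL: p² = d² − 2 + 2cos(α−β) − 2d(sin α + sin β) = 1.644022; p = √p² = 1.282194; φ = atan2(cos α + cos β, d − sin α − sin β) − atan2(2, p) = -1.040845 rad; t = (α − φ) mod 2π = 3.874265 rad, q = (β − φ) mod 2π = 0.500543 rad → L = 2.62·(3.874265 + 1.282194 + 0.500543) = 2.62·5.657002 = 14.821345 m
RLR: c = (6 − d² + 2cos(α−β) + 2d(sin α − sin β))/8 = 0.364155; p = 2π − arccos c = 5.085115 rad; φ = atan2(cos α − cos β, d − sin α + sin β) = -0.931843 rad; t = (α − φ + p/2) mod 2π = 0.024634 rad, q = (α − β − t + p) mod 2π = 2.151017 rad → L = 2.62·(0.024634 + 5.085115 + 2.151017) = 2.62·7.260766 = 19.023206 m
LRL: c = (6 − d² + 2cos(α−β) − 2d(sin α − sin β))/8 = -0.520090; p = 2π − arccos c = 4.165433 rad; φ = atan2(cos β − cos α, d + sin α − sin β) = 0.545873 rad; t = (φ − α + p/2) mod 2π = 6.078356 rad, q = (β − α − t + p) mod 2π = 0.996541 rad → L = 2.62·(6.078356 + 4.165433 + 0.996541) = 2.62·11.240330 = 29.449665 m
Shortest: RSL with L = 14.821345 m ≈ 14.8213 m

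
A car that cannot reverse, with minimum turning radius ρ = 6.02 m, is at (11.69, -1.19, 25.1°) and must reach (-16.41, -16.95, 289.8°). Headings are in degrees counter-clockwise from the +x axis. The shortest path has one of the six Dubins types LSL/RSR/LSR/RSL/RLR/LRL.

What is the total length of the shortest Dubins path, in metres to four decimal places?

Let ψ = atan2(Δy, Δx) = atan2(-15.76, -28.10) = -150.7139° be the start→goal bearing.
Normalize: d = |goal − start| / ρ = 32.217815/6.02 = 5.351797, α = (θ_start − ψ) mod 360° = 175.8139° = 3.068532 rad, β = (θ_goal − ψ) mod 360° = 80.5139° = 1.405233 rad.
Common terms: sin α = 0.072996, cos α = -0.997332, sin β = 0.986326, cos β = 0.164808, cos(α−β) = -0.092371, d² = 28.641726. Work in radians in the unit-radius frame; every candidate has L = ρ·(t + p + q).
LSL: p² = 2 + d² − 2cos(α−β) + 2d(sin α − sin β) = 21.050554; p = √p² = 4.588088; φ = atan2(cos β − cos α, d + sin α − sin β) = 0.256085 rad; t = (φ − α) mod 2π = 3.470738 rad, q = (β − φ) mod 2π = 1.149148 rad → L = 6.02·(3.470738 + 4.588088 + 1.149148) = 6.02·9.207975 = 55.432008 m
RSR: p² = 2 + d² − 2cos(α−β) + 2d(sin β − sin α) = 40.602380; p = √p² = 6.372000; φ = atan2(cos α − cos β, d − sin α + sin β) = -0.183409 rad; t = (α − φ) mod 2π = 3.251941 rad, q = (φ − β) mod 2π = 4.694543 rad → L = 6.02·(3.251941 + 6.372000 + 4.694543) = 6.02·14.318484 = 86.197272 m
LSR: p² = d² − 2 + 2cos(α−β) + 2d(sin α + sin β) = 37.795529; p = √p² = 6.147807; φ = atan2(−cos α − cos β, d + sin α + sin β) − atan2(−2, p) = 0.443654 rad; t = (φ − α) mod 2π = 3.658308 rad, q = (φ − β) mod 2π = 5.321606 rad → L = 6.02·(3.658308 + 6.147807 + 5.321606) = 6.02·15.127721 = 91.068881 m
RSL: p² = d² − 2 + 2cos(α−β) − 2d(sin α + sin β) = 15.118440; p = √p² = 3.888244; φ = atan2(cos α + cos β, d − sin α − sin β) − atan2(2, p) = -0.666650 rad; t = (α − φ) mod 2π = 3.735182 rad, q = (β − φ) mod 2π = 2.071883 rad → L = 6.02·(3.735182 + 3.888244 + 2.071883) = 6.02·9.695308 = 58.365755 m
RLR: c = (6 − d² + 2cos(α−β) + 2d(sin α − sin β))/8 = -4.075298, |c| > 1 → infeasible
LRL: c = (6 − d² + 2cos(α−β) − 2d(sin α − sin β))/8 = -1.631319, |c| > 1 → infeasible
Shortest: LSL with L = 55.432008 m ≈ 55.4320 m

55.4320 m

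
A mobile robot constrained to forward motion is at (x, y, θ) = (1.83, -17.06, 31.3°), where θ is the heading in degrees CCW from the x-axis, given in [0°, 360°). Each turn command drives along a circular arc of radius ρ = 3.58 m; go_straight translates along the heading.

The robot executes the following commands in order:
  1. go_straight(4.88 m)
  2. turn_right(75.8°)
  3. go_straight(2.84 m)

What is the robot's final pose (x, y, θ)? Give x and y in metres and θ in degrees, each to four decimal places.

set_pose: (x, y, θ) = (1.8300, -17.0600, 31.3000°), ρ = 3.58
go_straight(4.88): x += 4.88·cos θ, y += 4.88·sin θ → (5.9998, -14.5247, 31.3000°)
turn_right(75.8°): centre at ρ to the right, rotate −75.8° → (10.3689, -15.0303, -44.5000° ≡ 315.5000°)
go_straight(2.84): x += 2.84·cos θ, y += 2.84·sin θ → (12.3945, -17.0209, 315.5000°)

(12.3945, -17.0209, 315.5000°)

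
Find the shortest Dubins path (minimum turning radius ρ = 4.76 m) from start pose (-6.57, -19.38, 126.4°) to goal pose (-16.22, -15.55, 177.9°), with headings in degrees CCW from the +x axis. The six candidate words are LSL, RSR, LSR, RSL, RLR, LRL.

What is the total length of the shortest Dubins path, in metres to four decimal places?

Let ψ = atan2(Δy, Δx) = atan2(3.83, -9.65) = 158.3523° be the start→goal bearing.
Normalize: d = |goal − start| / ρ = 10.382264/4.76 = 2.181148, α = (θ_start − ψ) mod 360° = 328.0477° = 5.725512 rad, β = (θ_goal − ψ) mod 360° = 19.5477° = 0.341172 rad.
Common terms: sin α = -0.529213, cos α = 0.848489, sin β = 0.334591, cos β = 0.942363, cos(α−β) = 0.622515, d² = 4.757406. Work in radians in the unit-radius frame; every candidate has L = ρ·(t + p + q).
LSL: p² = 2 + d² − 2cos(α−β) + 2d(sin α − sin β) = 1.744206; p = √p² = 1.320684; φ = atan2(cos β − cos α, d + sin α − sin β) = 0.071140 rad; t = (φ − α) mod 2π = 0.628813 rad, q = (β − φ) mod 2π = 0.270031 rad → L = 4.76·(0.628813 + 1.320684 + 0.270031) = 4.76·2.219528 = 10.564955 m
RSR: p² = 2 + d² − 2cos(α−β) + 2d(sin β − sin α) = 9.280548; p = √p² = 3.046399; φ = atan2(cos α − cos β, d − sin α + sin β) = -0.030820 rad; t = (α − φ) mod 2π = 5.756332 rad, q = (φ − β) mod 2π = 5.911194 rad → L = 4.76·(5.756332 + 3.046399 + 5.911194) = 4.76·14.713925 = 70.038284 m
LSR: p² = d² − 2 + 2cos(α−β) + 2d(sin α + sin β) = 3.153437; p = √p² = 1.775792; φ = atan2(−cos α − cos β, d + sin α + sin β) − atan2(−2, p) = 0.111066 rad; t = (φ − α) mod 2π = 0.668739 rad, q = (φ − β) mod 2π = 6.053080 rad → L = 4.76·(0.668739 + 1.775792 + 6.053080) = 4.76·8.497611 = 40.448627 m
RSL: p² = d² − 2 + 2cos(α−β) − 2d(sin α + sin β) = 4.851433; p = √p² = 2.202597; φ = atan2(cos α + cos β, d − sin α − sin β) − atan2(2, p) = -0.091300 rad; t = (α − φ) mod 2π = 5.816812 rad, q = (β − φ) mod 2π = 0.432472 rad → L = 4.76·(5.816812 + 2.202597 + 0.432472) = 4.76·8.451881 = 40.230953 m
RLR: c = (6 − d² + 2cos(α−β) + 2d(sin α − sin β))/8 = -0.160068; p = 2π − arccos c = 4.551629 rad; φ = atan2(cos α − cos β, d − sin α + sin β) = -0.030820 rad; t = (α − φ + p/2) mod 2π = 1.748961 rad, q = (α − β − t + p) mod 2π = 1.903823 rad → L = 4.76·(1.748961 + 4.551629 + 1.903823) = 4.76·8.204413 = 39.053008 m
LRL: c = (6 − d² + 2cos(α−β) − 2d(sin α − sin β))/8 = 0.781974; p = 2π − arccos c = 5.610216 rad; φ = atan2(cos β − cos α, d + sin α − sin β) = 0.071140 rad; t = (φ − α + p/2) mod 2π = 3.433921 rad, q = (β − α − t + p) mod 2π = 3.075139 rad → L = 4.76·(3.433921 + 5.610216 + 3.075139) = 4.76·12.119276 = 57.687756 m
Shortest: LSL with L = 10.564955 m ≈ 10.5650 m

10.5650 m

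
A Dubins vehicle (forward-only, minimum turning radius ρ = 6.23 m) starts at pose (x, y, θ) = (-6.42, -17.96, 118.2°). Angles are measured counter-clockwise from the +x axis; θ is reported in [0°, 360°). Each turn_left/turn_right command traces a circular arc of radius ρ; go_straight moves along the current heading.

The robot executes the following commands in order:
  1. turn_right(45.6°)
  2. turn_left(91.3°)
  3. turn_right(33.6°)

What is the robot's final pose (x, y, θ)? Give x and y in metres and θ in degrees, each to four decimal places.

set_pose: (x, y, θ) = (-6.4200, -17.9600, 118.2000°), ρ = 6.23
turn_right(45.6°): centre at ρ to the right, rotate −45.6° → (-6.8744, -13.1530, 72.6000°)
turn_left(91.3°): centre at ρ to the left, rotate +91.3° → (-11.0916, -5.3043, 163.9000°)
turn_right(33.6°): centre at ρ to the right, rotate −33.6° → (-14.1154, -3.3482, 130.3000°)

(-14.1154, -3.3482, 130.3000°)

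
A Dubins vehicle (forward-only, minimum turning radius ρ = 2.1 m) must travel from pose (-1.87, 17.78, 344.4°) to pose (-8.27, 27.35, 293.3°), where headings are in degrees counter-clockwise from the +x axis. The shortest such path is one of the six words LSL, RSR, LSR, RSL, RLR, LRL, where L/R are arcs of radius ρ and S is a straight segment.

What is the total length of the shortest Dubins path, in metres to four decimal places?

21.0969 m

Let ψ = atan2(Δy, Δx) = atan2(9.57, -6.40) = 123.7729° be the start→goal bearing.
Normalize: d = |goal − start| / ρ = 11.512815/2.1 = 5.482293, α = (θ_start − ψ) mod 360° = 220.6271° = 3.850670 rad, β = (θ_goal − ψ) mod 360° = 169.5271° = 2.958806 rad.
Common terms: sin α = -0.651133, cos α = -0.758963, sin β = 0.181770, cos β = -0.983341, cos(α−β) = 0.627963, d² = 30.055533. Work in radians in the unit-radius frame; every candidate has L = ρ·(t + p + q).
LSL: p² = 2 + d² − 2cos(α−β) + 2d(sin α − sin β) = 21.667164; p = √p² = 4.654800; φ = atan2(cos β − cos α, d + sin α − sin β) = -0.048222 rad; t = (φ − α) mod 2π = 2.384294 rad, q = (β − φ) mod 2π = 3.007029 rad → L = 2.1·(2.384294 + 4.654800 + 3.007029) = 2.1·10.046122 = 21.096856 m
RSR: p² = 2 + d² − 2cos(α−β) + 2d(sin β − sin α) = 39.932050; p = √p² = 6.319181; φ = atan2(cos α − cos β, d − sin α + sin β) = 0.035515 rad; t = (α − φ) mod 2π = 3.815155 rad, q = (φ − β) mod 2π = 3.359894 rad → L = 2.1·(3.815155 + 6.319181 + 3.359894) = 2.1·13.494230 = 28.337882 m
LSR: p² = d² − 2 + 2cos(α−β) + 2d(sin α + sin β) = 24.165085; p = √p² = 4.915800; φ = atan2(−cos α − cos β, d + sin α + sin β) − atan2(−2, p) = 0.720900 rad; t = (φ − α) mod 2π = 3.153416 rad, q = (φ − β) mod 2π = 4.045279 rad → L = 2.1·(3.153416 + 4.915800 + 4.045279) = 2.1·12.114494 = 25.440438 m
RSL: p² = d² − 2 + 2cos(α−β) − 2d(sin α + sin β) = 34.457833; p = √p² = 5.870079; φ = atan2(cos α + cos β, d − sin α − sin β) − atan2(2, p) = -0.613161 rad; t = (α − φ) mod 2π = 4.463831 rad, q = (β − φ) mod 2π = 3.571967 rad → L = 2.1·(4.463831 + 5.870079 + 3.571967) = 2.1·13.905878 = 29.202343 m
RLR: c = (6 − d² + 2cos(α−β) + 2d(sin α − sin β))/8 = -3.991506, |c| > 1 → infeasible
LRL: c = (6 − d² + 2cos(α−β) − 2d(sin α − sin β))/8 = -1.708395, |c| > 1 → infeasible
Shortest: LSL with L = 21.096856 m ≈ 21.0969 m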